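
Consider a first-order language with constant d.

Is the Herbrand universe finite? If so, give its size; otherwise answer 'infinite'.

1

There are no function symbols, so the only ground term is the single constant.
The Herbrand universe is {d}, finite with 1 element.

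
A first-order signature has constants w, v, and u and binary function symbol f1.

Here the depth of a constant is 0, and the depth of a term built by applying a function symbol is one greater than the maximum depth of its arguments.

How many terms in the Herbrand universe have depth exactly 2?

135

Let N_k count ground terms of depth at most k. Each non-constant term of depth ≤ k is some function symbol applied to depth-≤(k−1) arguments, giving N_k = 3 + N_{k-1}^2.
N_0 = 3
N_1 = 3 + 3^2 = 12
N_2 = 3 + 12^2 = 147
Terms of depth exactly 2: N_2 − N_1 = 147 − 12 = 135.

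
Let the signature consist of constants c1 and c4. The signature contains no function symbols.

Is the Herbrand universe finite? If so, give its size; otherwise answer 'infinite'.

2

There are no function symbols, so every ground term is one of the 2 constants.
The Herbrand universe is {c1, c4}, which is finite with 2 elements.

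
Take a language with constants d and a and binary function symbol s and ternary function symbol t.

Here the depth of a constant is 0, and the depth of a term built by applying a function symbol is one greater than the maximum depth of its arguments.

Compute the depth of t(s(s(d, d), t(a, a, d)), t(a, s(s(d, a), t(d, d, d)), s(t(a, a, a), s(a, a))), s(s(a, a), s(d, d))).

depth(s(d, d)) = 1 + max(0, 0) = 1
depth(t(a, a, d)) = 1 + max(0, 0, 0) = 1
depth(s(s(d, d), t(a, a, d))) = 1 + max(1, 1) = 2
depth(s(d, a)) = 1 + max(0, 0) = 1
depth(t(d, d, d)) = 1 + max(0, 0, 0) = 1
depth(s(s(d, a), t(d, d, d))) = 1 + max(1, 1) = 2
depth(t(a, a, a)) = 1 + max(0, 0, 0) = 1
depth(s(a, a)) = 1 + max(0, 0) = 1
depth(s(t(a, a, a), s(a, a))) = 1 + max(1, 1) = 2
depth(t(a, s(s(d, a), t(d, d, d)), s(t(a, a, a), s(a, a)))) = 1 + max(0, 2, 2) = 3
depth(s(s(a, a), s(d, d))) = 1 + max(1, 1) = 2
depth(t(s(s(d, d), t(a, a, d)), t(a, s(s(d, a), t(d, d, d)), s(t(a, a, a), s(a, a))), s(s(a, a), s(d, d)))) = 1 + max(2, 3, 2) = 4

4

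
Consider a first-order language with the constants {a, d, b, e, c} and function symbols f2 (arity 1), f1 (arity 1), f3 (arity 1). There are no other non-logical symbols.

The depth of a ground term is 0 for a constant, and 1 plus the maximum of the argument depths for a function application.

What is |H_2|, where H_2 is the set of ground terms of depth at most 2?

65

Let N_k = |{terms of depth ≤ k}|. Then N_0 = 5 and N_k = 5 + N_{k-1} + N_{k-1} + N_{k-1} for k ≥ 1 (one summand per function symbol, arity giving the exponent).
N_0 = 5
N_1 = 5 + 5 + 5 + 5 = 20
N_2 = 5 + 20 + 20 + 20 = 65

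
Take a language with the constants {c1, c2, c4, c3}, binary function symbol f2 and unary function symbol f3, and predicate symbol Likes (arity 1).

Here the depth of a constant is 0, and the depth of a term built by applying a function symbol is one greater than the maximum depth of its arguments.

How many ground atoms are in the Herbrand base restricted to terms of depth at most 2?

604

First count ground terms of depth ≤ 2.
Let N_k = |{terms of depth ≤ k}|. Then N_0 = 4 and N_k = 4 + N_{k-1}^2 + N_{k-1} for k ≥ 1 (one summand per function symbol, arity giving the exponent).
N_0 = 4
N_1 = 4 + 4^2 + 4 = 24
N_2 = 4 + 24^2 + 24 = 604
So |H| = 604.
A ground atom is a predicate applied to a tuple of terms from H, so the count is the sum over predicates of |H|^arity:
  Likes: 604
Total ground atoms: 604.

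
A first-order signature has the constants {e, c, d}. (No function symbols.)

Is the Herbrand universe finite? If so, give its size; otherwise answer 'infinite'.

There are no function symbols, so every ground term is one of the 3 constants.
The Herbrand universe is {e, c, d}, which is finite with 3 elements.

3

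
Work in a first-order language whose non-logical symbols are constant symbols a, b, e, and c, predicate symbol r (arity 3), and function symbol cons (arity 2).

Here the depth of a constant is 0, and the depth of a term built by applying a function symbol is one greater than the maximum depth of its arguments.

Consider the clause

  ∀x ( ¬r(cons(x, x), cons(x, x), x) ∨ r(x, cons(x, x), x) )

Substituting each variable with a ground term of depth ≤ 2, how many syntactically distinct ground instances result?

404

Ground terms of depth ≤ 2:
  Let N_k count ground terms of depth at most k. Each non-constant term of depth ≤ k is some function symbol applied to depth-≤(k−1) arguments, giving N_k = 4 + N_{k-1}^2.
  N_0 = 4
  N_1 = 4 + 4^2 = 20
  N_2 = 4 + 20^2 = 404
So there are 404 ground terms available for substitution.
There is 1 variable to instantiate (x),  occurring in at least one literal, so different choices give different ground instances.
Number of ground instances = 404.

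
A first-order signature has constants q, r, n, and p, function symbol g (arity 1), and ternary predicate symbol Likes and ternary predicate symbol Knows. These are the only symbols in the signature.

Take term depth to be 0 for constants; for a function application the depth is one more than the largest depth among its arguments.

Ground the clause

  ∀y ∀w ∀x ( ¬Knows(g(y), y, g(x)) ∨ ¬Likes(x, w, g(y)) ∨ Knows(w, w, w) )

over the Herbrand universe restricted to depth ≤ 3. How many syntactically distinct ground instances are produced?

4096

Ground terms of depth ≤ 3:
  Write N_k for the number of ground terms of depth ≤ k. A term of depth ≤ k is either a constant or a function symbol applied to arguments of depth ≤ k−1, so N_k = 4 + N_{k-1}.
  N_0 = 4
  N_1 = 4 + 4 = 8
  N_2 = 4 + 8 = 12
  N_3 = 4 + 12 = 16
So there are 16 ground terms available for substitution.
There are 3 variables to instantiate (y, w, x), each occurring in at least one literal, so different choices give different ground instances.
Number of ground instances = 16^3 = 4096.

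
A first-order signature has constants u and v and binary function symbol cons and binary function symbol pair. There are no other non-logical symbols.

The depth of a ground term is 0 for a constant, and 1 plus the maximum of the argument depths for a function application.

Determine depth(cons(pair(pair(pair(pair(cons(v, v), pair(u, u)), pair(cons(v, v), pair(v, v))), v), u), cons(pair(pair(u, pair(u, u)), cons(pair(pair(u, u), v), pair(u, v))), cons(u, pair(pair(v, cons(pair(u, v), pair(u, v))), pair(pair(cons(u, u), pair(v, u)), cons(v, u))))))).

depth(cons(v, v)) = 1 + max(0, 0) = 1
depth(pair(u, u)) = 1 + max(0, 0) = 1
depth(pair(cons(v, v), pair(u, u))) = 1 + max(1, 1) = 2
depth(pair(v, v)) = 1 + max(0, 0) = 1
depth(pair(cons(v, v), pair(v, v))) = 1 + max(1, 1) = 2
depth(pair(pair(cons(v, v), pair(u, u)), pair(cons(v, v), pair(v, v)))) = 1 + max(2, 2) = 3
depth(pair(pair(pair(cons(v, v), pair(u, u)), pair(cons(v, v), pair(v, v))), v)) = 1 + max(3, 0) = 4
depth(pair(pair(pair(pair(cons(v, v), pair(u, u)), pair(cons(v, v), pair(v, v))), v), u)) = 1 + max(4, 0) = 5
depth(pair(u, pair(u, u))) = 1 + max(0, 1) = 2
depth(pair(pair(u, u), v)) = 1 + max(1, 0) = 2
depth(pair(u, v)) = 1 + max(0, 0) = 1
depth(cons(pair(pair(u, u), v), pair(u, v))) = 1 + max(2, 1) = 3
depth(pair(pair(u, pair(u, u)), cons(pair(pair(u, u), v), pair(u, v)))) = 1 + max(2, 3) = 4
depth(cons(pair(u, v), pair(u, v))) = 1 + max(1, 1) = 2
depth(pair(v, cons(pair(u, v), pair(u, v)))) = 1 + max(0, 2) = 3
depth(cons(u, u)) = 1 + max(0, 0) = 1
depth(pair(v, u)) = 1 + max(0, 0) = 1
depth(pair(cons(u, u), pair(v, u))) = 1 + max(1, 1) = 2
depth(cons(v, u)) = 1 + max(0, 0) = 1
depth(pair(pair(cons(u, u), pair(v, u)), cons(v, u))) = 1 + max(2, 1) = 3
depth(pair(pair(v, cons(pair(u, v), pair(u, v))), pair(pair(cons(u, u), pair(v, u)), cons(v, u)))) = 1 + max(3, 3) = 4
depth(cons(u, pair(pair(v, cons(pair(u, v), pair(u, v))), pair(pair(cons(u, u), pair(v, u)), cons(v, u))))) = 1 + max(0, 4) = 5
depth(cons(pair(pair(u, pair(u, u)), cons(pair(pair(u, u), v), pair(u, v))), cons(u, pair(pair(v, cons(pair(u, v), pair(u, v))), pair(pair(cons(u, u), pair(v, u)), cons(v, u)))))) = 1 + max(4, 5) = 6
depth(cons(pair(pair(pair(pair(cons(v, v), pair(u, u)), pair(cons(v, v), pair(v, v))), v), u), cons(pair(pair(u, pair(u, u)), cons(pair(pair(u, u), v), pair(u, v))), cons(u, pair(pair(v, cons(pair(u, v), pair(u, v))), pair(pair(cons(u, u), pair(v, u)), cons(v, u))))))) = 1 + max(5, 6) = 7

7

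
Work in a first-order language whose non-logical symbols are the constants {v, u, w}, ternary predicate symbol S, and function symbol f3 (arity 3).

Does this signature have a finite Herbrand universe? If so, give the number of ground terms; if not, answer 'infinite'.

The signature has at least one function symbol (f3, arity 3) and at least one constant (v).
Iterating f3 gives infinitely many distinct ground terms: v, f3(v, v, v), f3(f3(v, v, v), f3(v, v, v), f3(v, v, v)), ...
So the Herbrand universe is infinite.

infinite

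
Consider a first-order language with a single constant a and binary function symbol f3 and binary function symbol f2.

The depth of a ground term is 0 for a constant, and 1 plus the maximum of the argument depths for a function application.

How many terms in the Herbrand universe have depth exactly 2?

Count level by level. With function symbols f3/2, f2/2, the terms of depth ≤ k are the 1 constant together with each function applied to depth-≤(k−1) tuples, so N_k = 1 + N_{k-1}^2 + N_{k-1}^2.
N_0 = 1
N_1 = 1 + 1^2 + 1^2 = 3
N_2 = 1 + 3^2 + 3^2 = 19
Terms of depth exactly 2: N_2 − N_1 = 19 − 3 = 16.

16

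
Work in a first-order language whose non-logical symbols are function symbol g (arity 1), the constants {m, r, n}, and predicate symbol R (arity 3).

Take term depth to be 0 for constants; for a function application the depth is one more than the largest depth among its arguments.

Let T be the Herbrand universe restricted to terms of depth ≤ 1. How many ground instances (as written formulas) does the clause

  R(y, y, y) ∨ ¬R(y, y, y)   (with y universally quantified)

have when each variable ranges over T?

6

Ground terms of depth ≤ 1:
  Count level by level. With function symbols g/1, the terms of depth ≤ k are the 3 constants together with each function applied to depth-≤(k−1) tuples, so N_k = 3 + N_{k-1}.
  N_0 = 3
  N_1 = 3 + 3 = 6
So there are 6 ground terms available for substitution.
The variable y ranges independently over the available ground terms, and distinct assignments produce distinct instances.
Number of ground instances = 6.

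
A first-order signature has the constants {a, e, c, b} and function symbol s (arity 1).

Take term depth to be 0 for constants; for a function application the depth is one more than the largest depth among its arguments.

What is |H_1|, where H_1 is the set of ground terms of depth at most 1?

Write N_k for the number of ground terms of depth ≤ k. A term of depth ≤ k is either a constant or a function symbol applied to arguments of depth ≤ k−1, so N_k = 4 + N_{k-1}.
N_0 = 4
N_1 = 4 + 4 = 8

8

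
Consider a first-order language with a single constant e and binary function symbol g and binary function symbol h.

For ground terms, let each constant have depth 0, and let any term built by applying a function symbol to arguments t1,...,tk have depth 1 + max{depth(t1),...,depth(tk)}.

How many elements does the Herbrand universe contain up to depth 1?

3

Let N_k = |{terms of depth ≤ k}|. Then N_0 = 1 and N_k = 1 + N_{k-1}^2 + N_{k-1}^2 for k ≥ 1 (one summand per function symbol, arity giving the exponent).
N_0 = 1
N_1 = 1 + 1^2 + 1^2 = 3
Explicitly: e, g(e, e), h(e, e).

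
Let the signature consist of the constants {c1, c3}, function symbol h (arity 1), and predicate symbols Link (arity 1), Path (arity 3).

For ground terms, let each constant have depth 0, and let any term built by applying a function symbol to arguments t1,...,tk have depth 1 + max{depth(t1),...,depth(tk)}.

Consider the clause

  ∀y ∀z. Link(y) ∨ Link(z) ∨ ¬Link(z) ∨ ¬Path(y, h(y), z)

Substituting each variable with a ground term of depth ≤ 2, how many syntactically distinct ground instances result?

36

Ground terms of depth ≤ 2:
  If N_k denotes the number of depth-≤k ground terms, the 2 constants give N_0 = 2, and each function symbol of arity r contributes N_{k-1}^r new terms at level k: N_k = 2 + N_{k-1}.
  N_0 = 2
  N_1 = 2 + 2 = 4
  N_2 = 2 + 4 = 6
  Explicitly: c1, c3, h(c1), h(c3), h(h(c1)), h(h(c3)).
So there are 6 ground terms available for substitution.
The clause has 2 distinct variables (y, z), each appearing in the body. In the free term algebra distinct substitutions yield syntactically distinct ground instances.
Number of ground instances = 6^2 = 36.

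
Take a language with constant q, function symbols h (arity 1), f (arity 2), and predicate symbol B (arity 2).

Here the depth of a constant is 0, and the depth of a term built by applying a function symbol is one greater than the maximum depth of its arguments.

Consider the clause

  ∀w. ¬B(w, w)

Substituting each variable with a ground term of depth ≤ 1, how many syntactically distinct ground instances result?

3

Ground terms of depth ≤ 1:
  If N_k denotes the number of depth-≤k ground terms, the 1 constant gives N_0 = 1, and each function symbol of arity r contributes N_{k-1}^r new terms at level k: N_k = 1 + N_{k-1} + N_{k-1}^2.
  N_0 = 1
  N_1 = 1 + 1 + 1^2 = 3
  Explicitly: q, h(q), f(q, q).
So there are 3 ground terms available for substitution.
The body mentions the single quantified variable w; since ground terms form a free algebra, no two substitutions collapse to the same formula.
Number of ground instances = 3.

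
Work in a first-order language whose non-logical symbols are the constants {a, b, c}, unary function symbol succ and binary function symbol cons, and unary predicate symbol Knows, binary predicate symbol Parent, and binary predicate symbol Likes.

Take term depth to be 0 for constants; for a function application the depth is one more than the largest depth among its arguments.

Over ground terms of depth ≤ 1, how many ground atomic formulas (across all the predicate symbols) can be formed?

465

First count ground terms of depth ≤ 1.
Write N_k for the number of ground terms of depth ≤ k. A term of depth ≤ k is either a constant or a function symbol applied to arguments of depth ≤ k−1, so N_k = 3 + N_{k-1} + N_{k-1}^2.
N_0 = 3
N_1 = 3 + 3 + 3^2 = 15
So |H| = 15.
Ground atoms are formed by filling each argument slot of a predicate with a term from H, so an r-ary predicate gives |H|^r atoms:
  Knows: 15;  Parent: 15^2 = 225;  Likes: 15^2 = 225
Total ground atoms: 15 + 225 + 225 = 465.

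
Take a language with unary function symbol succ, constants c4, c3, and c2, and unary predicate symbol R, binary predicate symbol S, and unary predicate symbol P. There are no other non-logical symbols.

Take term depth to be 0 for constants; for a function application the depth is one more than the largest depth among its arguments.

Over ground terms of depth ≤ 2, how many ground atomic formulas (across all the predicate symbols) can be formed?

99

First count ground terms of depth ≤ 2.
Let N_k count ground terms of depth at most k. Each non-constant term of depth ≤ k is some function symbol applied to depth-≤(k−1) arguments, giving N_k = 3 + N_{k-1}.
N_0 = 3
N_1 = 3 + 3 = 6
N_2 = 3 + 6 = 9
Explicitly: c4, c3, c2, succ(c4), succ(c3), succ(c2), succ(succ(c4)), succ(succ(c3)), succ(succ(c2)).
So |H| = 9.
A ground atom is a predicate applied to a tuple of terms from H, so the count is the sum over predicates of |H|^arity:
  R: 9;  S: 9^2 = 81;  P: 9
Total ground atoms: 9 + 81 + 9 = 99.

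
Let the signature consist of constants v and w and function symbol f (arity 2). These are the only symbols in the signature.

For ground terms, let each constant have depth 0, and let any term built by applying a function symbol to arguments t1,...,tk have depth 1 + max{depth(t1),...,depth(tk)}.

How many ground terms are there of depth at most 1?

Count level by level. With function symbols f/2, the terms of depth ≤ k are the 2 constants together with each function applied to depth-≤(k−1) tuples, so N_k = 2 + N_{k-1}^2.
N_0 = 2
N_1 = 2 + 2^2 = 6
Explicitly: v, w, f(v, v), f(v, w), f(w, v), f(w, w).

6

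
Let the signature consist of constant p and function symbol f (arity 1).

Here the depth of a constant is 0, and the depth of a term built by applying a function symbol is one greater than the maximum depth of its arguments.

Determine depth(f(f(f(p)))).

3

depth(f(p)) = 1 + depth(p) = 1 + 0 = 1
depth(f(f(p))) = 1 + depth(f(p)) = 1 + 1 = 2
depth(f(f(f(p)))) = 1 + depth(f(f(p))) = 1 + 2 = 3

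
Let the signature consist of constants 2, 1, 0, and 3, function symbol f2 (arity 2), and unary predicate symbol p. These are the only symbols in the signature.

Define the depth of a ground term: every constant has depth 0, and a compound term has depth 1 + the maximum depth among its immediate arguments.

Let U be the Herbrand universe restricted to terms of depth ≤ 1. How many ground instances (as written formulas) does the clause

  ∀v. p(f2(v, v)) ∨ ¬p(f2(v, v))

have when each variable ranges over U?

20

Ground terms of depth ≤ 1:
  Count level by level. With function symbols f2/2, the terms of depth ≤ k are the 4 constants together with each function applied to depth-≤(k−1) tuples, so N_k = 4 + N_{k-1}^2.
  N_0 = 4
  N_1 = 4 + 4^2 = 20
So there are 20 ground terms available for substitution.
There is 1 variable to instantiate (v),  occurring in at least one literal, so different choices give different ground instances.
Number of ground instances = 20.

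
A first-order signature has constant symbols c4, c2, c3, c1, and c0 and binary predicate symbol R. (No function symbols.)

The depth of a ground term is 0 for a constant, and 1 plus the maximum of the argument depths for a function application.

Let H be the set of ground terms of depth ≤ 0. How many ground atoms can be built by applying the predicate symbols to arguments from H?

25

First count ground terms of depth ≤ 0.
With no function symbols every ground term is a constant, so there are exactly 5 ground terms at every depth bound.
N_0 = 5
So |H| = 5.
For each predicate symbol, the number of ground atoms is |H| raised to its arity; summing:
  R: 5^2 = 25
Total ground atoms: 25.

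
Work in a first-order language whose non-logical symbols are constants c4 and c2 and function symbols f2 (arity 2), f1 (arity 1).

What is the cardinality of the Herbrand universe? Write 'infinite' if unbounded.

The signature has at least one function symbol (f2, arity 2) and at least one constant (c4).
Iterating f2 gives infinitely many distinct ground terms: c4, f2(c4, c4), f2(f2(c4, c4), f2(c4, c4)), ...
So the Herbrand universe is infinite.

infinite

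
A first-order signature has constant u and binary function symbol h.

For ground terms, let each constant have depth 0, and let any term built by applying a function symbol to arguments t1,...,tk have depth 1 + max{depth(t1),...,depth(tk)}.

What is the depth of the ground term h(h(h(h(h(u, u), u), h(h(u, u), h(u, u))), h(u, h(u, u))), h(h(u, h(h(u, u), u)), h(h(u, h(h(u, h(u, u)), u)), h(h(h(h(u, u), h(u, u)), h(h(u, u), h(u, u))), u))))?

depth(h(u, u)) = 1 + max(0, 0) = 1
depth(h(h(u, u), u)) = 1 + max(1, 0) = 2
depth(h(h(u, u), h(u, u))) = 1 + max(1, 1) = 2
depth(h(h(h(u, u), u), h(h(u, u), h(u, u)))) = 1 + max(2, 2) = 3
depth(h(u, h(u, u))) = 1 + max(0, 1) = 2
depth(h(h(h(h(u, u), u), h(h(u, u), h(u, u))), h(u, h(u, u)))) = 1 + max(3, 2) = 4
depth(h(u, h(h(u, u), u))) = 1 + max(0, 2) = 3
depth(h(h(u, h(u, u)), u)) = 1 + max(2, 0) = 3
depth(h(u, h(h(u, h(u, u)), u))) = 1 + max(0, 3) = 4
depth(h(h(h(u, u), h(u, u)), h(h(u, u), h(u, u)))) = 1 + max(2, 2) = 3
depth(h(h(h(h(u, u), h(u, u)), h(h(u, u), h(u, u))), u)) = 1 + max(3, 0) = 4
depth(h(h(u, h(h(u, h(u, u)), u)), h(h(h(h(u, u), h(u, u)), h(h(u, u), h(u, u))), u))) = 1 + max(4, 4) = 5
depth(h(h(u, h(h(u, u), u)), h(h(u, h(h(u, h(u, u)), u)), h(h(h(h(u, u), h(u, u)), h(h(u, u), h(u, u))), u)))) = 1 + max(3, 5) = 6
depth(h(h(h(h(h(u, u), u), h(h(u, u), h(u, u))), h(u, h(u, u))), h(h(u, h(h(u, u), u)), h(h(u, h(h(u, h(u, u)), u)), h(h(h(h(u, u), h(u, u)), h(h(u, u), h(u, u))), u))))) = 1 + max(4, 6) = 7

7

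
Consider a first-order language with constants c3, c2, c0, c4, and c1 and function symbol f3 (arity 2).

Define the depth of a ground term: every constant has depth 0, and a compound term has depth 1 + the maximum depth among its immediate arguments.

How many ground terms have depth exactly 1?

If N_k denotes the number of depth-≤k ground terms, the 5 constants give N_0 = 5, and each function symbol of arity r contributes N_{k-1}^r new terms at level k: N_k = 5 + N_{k-1}^2.
N_0 = 5
N_1 = 5 + 5^2 = 30
Terms of depth exactly 1: N_1 − N_0 = 30 − 5 = 25.

25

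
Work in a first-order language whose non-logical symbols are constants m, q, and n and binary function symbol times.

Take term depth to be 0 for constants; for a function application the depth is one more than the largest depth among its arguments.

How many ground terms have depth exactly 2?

135

Write N_k for the number of ground terms of depth ≤ k. A term of depth ≤ k is either a constant or a function symbol applied to arguments of depth ≤ k−1, so N_k = 3 + N_{k-1}^2.
N_0 = 3
N_1 = 3 + 3^2 = 12
N_2 = 3 + 12^2 = 147
Terms of depth exactly 2: N_2 − N_1 = 147 − 12 = 135.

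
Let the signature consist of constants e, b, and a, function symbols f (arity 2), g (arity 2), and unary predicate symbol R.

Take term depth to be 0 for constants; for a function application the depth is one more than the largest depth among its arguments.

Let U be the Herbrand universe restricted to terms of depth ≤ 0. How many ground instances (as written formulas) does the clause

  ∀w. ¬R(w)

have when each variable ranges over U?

Ground terms of depth ≤ 0:
  Let N_k count ground terms of depth at most k. Each non-constant term of depth ≤ k is some function symbol applied to depth-≤(k−1) arguments, giving N_k = 3 + N_{k-1}^2 + N_{k-1}^2.
  N_0 = 3
  Explicitly: e, b, a.
So there are 3 ground terms available for substitution.
The body mentions the single quantified variable w; since ground terms form a free algebra, no two substitutions collapse to the same formula.
Number of ground instances = 3.

3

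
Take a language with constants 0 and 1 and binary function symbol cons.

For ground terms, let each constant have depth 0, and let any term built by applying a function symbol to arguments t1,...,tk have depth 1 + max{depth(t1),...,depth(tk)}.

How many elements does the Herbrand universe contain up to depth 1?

6

Write N_k for the number of ground terms of depth ≤ k. A term of depth ≤ k is either a constant or a function symbol applied to arguments of depth ≤ k−1, so N_k = 2 + N_{k-1}^2.
N_0 = 2
N_1 = 2 + 2^2 = 6
Explicitly: 0, 1, cons(0, 0), cons(0, 1), cons(1, 0), cons(1, 1).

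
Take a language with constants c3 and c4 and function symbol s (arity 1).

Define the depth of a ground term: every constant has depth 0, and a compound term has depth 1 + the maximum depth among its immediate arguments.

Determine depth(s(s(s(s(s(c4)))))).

depth(s(c4)) = 1 + depth(c4) = 1 + 0 = 1
depth(s(s(c4))) = 1 + depth(s(c4)) = 1 + 1 = 2
depth(s(s(s(c4)))) = 1 + depth(s(s(c4))) = 1 + 2 = 3
depth(s(s(s(s(c4))))) = 1 + depth(s(s(s(c4)))) = 1 + 3 = 4
depth(s(s(s(s(s(c4)))))) = 1 + depth(s(s(s(s(c4))))) = 1 + 4 = 5

5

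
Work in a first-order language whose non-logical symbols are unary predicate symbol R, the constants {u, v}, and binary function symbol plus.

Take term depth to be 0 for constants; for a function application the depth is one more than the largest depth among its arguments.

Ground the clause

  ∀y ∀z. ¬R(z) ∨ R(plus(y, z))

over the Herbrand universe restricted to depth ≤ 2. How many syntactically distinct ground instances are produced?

1444

Ground terms of depth ≤ 2:
  Let N_k = |{terms of depth ≤ k}|. Then N_0 = 2 and N_k = 2 + N_{k-1}^2 for k ≥ 1 (one summand per function symbol, arity giving the exponent).
  N_0 = 2
  N_1 = 2 + 2^2 = 6
  N_2 = 2 + 6^2 = 38
So there are 38 ground terms available for substitution.
The clause has 2 distinct variables (y, z), each appearing in the body. In the free term algebra distinct substitutions yield syntactically distinct ground instances.
Number of ground instances = 38^2 = 1444.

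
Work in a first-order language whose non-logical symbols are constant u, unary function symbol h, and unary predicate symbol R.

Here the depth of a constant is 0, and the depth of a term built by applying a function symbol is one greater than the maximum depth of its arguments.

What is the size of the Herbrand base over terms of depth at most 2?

First count ground terms of depth ≤ 2.
Let N_k count ground terms of depth at most k. Each non-constant term of depth ≤ k is some function symbol applied to depth-≤(k−1) arguments, giving N_k = 1 + N_{k-1}.
N_0 = 1
N_1 = 1 + 1 = 2
N_2 = 1 + 2 = 3
Explicitly: u, h(u), h(h(u)).
So |H| = 3.
For each predicate symbol, the number of ground atoms is |H| raised to its arity; summing:
  R: 3
Total ground atoms: 3.

3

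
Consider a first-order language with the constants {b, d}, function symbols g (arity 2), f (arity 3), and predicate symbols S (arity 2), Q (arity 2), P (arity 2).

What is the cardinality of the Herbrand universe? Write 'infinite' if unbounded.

The signature has at least one function symbol (g, arity 2) and at least one constant (b).
Iterating g gives infinitely many distinct ground terms: b, g(b, b), g(g(b, b), g(b, b)), ...
So the Herbrand universe is infinite.

infinite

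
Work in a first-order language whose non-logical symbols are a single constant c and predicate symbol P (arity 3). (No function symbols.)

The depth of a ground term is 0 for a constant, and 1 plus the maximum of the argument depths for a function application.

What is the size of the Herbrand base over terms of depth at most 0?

First count ground terms of depth ≤ 0.
With no function symbols every ground term is a constant, so there is exactly 1 ground term at every depth bound.
N_0 = 1
Explicitly: c.
So |H| = 1.
For each predicate symbol, the number of ground atoms is |H| raised to its arity; summing:
  P: 1^3 = 1
Total ground atoms: 1.

1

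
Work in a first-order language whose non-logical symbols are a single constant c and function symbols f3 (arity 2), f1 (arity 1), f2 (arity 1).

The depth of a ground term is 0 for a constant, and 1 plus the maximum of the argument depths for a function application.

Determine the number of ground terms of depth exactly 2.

21

Let N_k count ground terms of depth at most k. Each non-constant term of depth ≤ k is some function symbol applied to depth-≤(k−1) arguments, giving N_k = 1 + N_{k-1}^2 + N_{k-1} + N_{k-1}.
N_0 = 1
N_1 = 1 + 1^2 + 1 + 1 = 4
N_2 = 1 + 4^2 + 4 + 4 = 25
Terms of depth exactly 2: N_2 − N_1 = 25 − 4 = 21.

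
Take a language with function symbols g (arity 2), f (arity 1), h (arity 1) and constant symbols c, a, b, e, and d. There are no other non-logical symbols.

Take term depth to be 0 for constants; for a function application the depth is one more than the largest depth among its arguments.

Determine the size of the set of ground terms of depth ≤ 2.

Write N_k for the number of ground terms of depth ≤ k. A term of depth ≤ k is either a constant or a function symbol applied to arguments of depth ≤ k−1, so N_k = 5 + N_{k-1}^2 + N_{k-1} + N_{k-1}.
N_0 = 5
N_1 = 5 + 5^2 + 5 + 5 = 40
N_2 = 5 + 40^2 + 40 + 40 = 1685

1685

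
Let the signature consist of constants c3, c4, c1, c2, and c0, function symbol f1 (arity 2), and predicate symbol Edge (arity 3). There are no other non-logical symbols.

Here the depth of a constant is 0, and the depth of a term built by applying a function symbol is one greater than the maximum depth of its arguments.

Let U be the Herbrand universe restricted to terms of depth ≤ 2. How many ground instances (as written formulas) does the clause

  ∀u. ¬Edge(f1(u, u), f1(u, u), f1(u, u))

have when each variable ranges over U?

Ground terms of depth ≤ 2:
  If N_k denotes the number of depth-≤k ground terms, the 5 constants give N_0 = 5, and each function symbol of arity r contributes N_{k-1}^r new terms at level k: N_k = 5 + N_{k-1}^2.
  N_0 = 5
  N_1 = 5 + 5^2 = 30
  N_2 = 5 + 30^2 = 905
So there are 905 ground terms available for substitution.
The body mentions the single quantified variable u; since ground terms form a free algebra, no two substitutions collapse to the same formula.
Number of ground instances = 905.

905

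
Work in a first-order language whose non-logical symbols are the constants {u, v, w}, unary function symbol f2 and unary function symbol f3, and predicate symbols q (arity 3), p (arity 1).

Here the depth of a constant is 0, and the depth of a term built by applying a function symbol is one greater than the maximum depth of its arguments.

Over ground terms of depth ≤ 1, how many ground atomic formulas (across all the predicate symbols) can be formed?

First count ground terms of depth ≤ 1.
If N_k denotes the number of depth-≤k ground terms, the 3 constants give N_0 = 3, and each function symbol of arity r contributes N_{k-1}^r new terms at level k: N_k = 3 + N_{k-1} + N_{k-1}.
N_0 = 3
N_1 = 3 + 3 + 3 = 9
Explicitly: u, v, w, f2(u), f2(v), f2(w), f3(u), f3(v), f3(w).
So |H| = 9.
For each predicate symbol, the number of ground atoms is |H| raised to its arity; summing:
  q: 9^3 = 729;  p: 9
Total ground atoms: 729 + 9 = 738.

738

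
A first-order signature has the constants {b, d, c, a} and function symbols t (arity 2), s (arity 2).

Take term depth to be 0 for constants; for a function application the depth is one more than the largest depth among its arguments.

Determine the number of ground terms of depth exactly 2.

2560

Let N_k count ground terms of depth at most k. Each non-constant term of depth ≤ k is some function symbol applied to depth-≤(k−1) arguments, giving N_k = 4 + N_{k-1}^2 + N_{k-1}^2.
N_0 = 4
N_1 = 4 + 4^2 + 4^2 = 36
N_2 = 4 + 36^2 + 36^2 = 2596
Terms of depth exactly 2: N_2 − N_1 = 2596 − 36 = 2560.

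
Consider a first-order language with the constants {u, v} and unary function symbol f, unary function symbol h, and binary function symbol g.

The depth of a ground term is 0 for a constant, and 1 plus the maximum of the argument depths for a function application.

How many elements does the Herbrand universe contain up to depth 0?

2

Let N_k count ground terms of depth at most k. Each non-constant term of depth ≤ k is some function symbol applied to depth-≤(k−1) arguments, giving N_k = 2 + N_{k-1} + N_{k-1} + N_{k-1}^2.
N_0 = 2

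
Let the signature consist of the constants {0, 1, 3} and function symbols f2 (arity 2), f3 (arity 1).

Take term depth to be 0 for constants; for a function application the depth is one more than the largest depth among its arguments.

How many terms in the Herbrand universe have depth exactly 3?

Write N_k for the number of ground terms of depth ≤ k. A term of depth ≤ k is either a constant or a function symbol applied to arguments of depth ≤ k−1, so N_k = 3 + N_{k-1}^2 + N_{k-1}.
N_0 = 3
N_1 = 3 + 3^2 + 3 = 15
N_2 = 3 + 15^2 + 15 = 243
N_3 = 3 + 243^2 + 243 = 59295
Terms of depth exactly 3: N_3 − N_2 = 59295 − 243 = 59052.

59052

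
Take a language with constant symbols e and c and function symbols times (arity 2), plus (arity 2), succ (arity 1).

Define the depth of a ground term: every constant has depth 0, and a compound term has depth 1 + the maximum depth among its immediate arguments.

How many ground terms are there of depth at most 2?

If N_k denotes the number of depth-≤k ground terms, the 2 constants give N_0 = 2, and each function symbol of arity r contributes N_{k-1}^r new terms at level k: N_k = 2 + N_{k-1}^2 + N_{k-1}^2 + N_{k-1}.
N_0 = 2
N_1 = 2 + 2^2 + 2^2 + 2 = 12
N_2 = 2 + 12^2 + 12^2 + 12 = 302

302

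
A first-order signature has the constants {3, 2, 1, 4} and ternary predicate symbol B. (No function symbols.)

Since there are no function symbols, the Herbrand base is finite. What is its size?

64

With no function symbols, the Herbrand universe is just the 4 constants.
Ground atoms per predicate: B: 4^3 = 64.
Herbrand base size = 64 = 64.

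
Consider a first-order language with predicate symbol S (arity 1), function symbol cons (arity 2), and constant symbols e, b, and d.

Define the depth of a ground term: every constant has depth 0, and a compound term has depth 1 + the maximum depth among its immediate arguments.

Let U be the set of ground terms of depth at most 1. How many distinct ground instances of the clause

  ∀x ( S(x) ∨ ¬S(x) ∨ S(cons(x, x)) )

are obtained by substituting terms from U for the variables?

Ground terms of depth ≤ 1:
  Count level by level. With function symbols cons/2, the terms of depth ≤ k are the 3 constants together with each function applied to depth-≤(k−1) tuples, so N_k = 3 + N_{k-1}^2.
  N_0 = 3
  N_1 = 3 + 3^2 = 12
  Explicitly: e, b, d, cons(e, e), cons(e, b), cons(e, d), cons(b, e), cons(b, b), cons(b, d), cons(d, e), cons(d, b), cons(d, d).
So there are 12 ground terms available for substitution.
The variable x ranges independently over the available ground terms, and distinct assignments produce distinct instances.
Number of ground instances = 12.

12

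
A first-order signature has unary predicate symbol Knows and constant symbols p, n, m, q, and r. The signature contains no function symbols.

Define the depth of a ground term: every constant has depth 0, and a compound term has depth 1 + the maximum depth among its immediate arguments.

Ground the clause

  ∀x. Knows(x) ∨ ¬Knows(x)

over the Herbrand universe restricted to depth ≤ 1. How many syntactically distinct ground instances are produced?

Ground terms of depth ≤ 1:
  With no function symbols every ground term is a constant, so there are exactly 5 ground terms at every depth bound.
  N_0 = 5
  N_1 = 5
So there are 5 ground terms available for substitution.
The variable x ranges independently over the available ground terms, and distinct assignments produce distinct instances.
Number of ground instances = 5.

5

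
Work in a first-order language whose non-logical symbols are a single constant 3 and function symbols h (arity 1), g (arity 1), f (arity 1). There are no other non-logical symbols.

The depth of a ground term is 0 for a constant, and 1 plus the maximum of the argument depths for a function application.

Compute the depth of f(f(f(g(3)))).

4

depth(g(3)) = 1 + depth(3) = 1 + 0 = 1
depth(f(g(3))) = 1 + depth(g(3)) = 1 + 1 = 2
depth(f(f(g(3)))) = 1 + depth(f(g(3))) = 1 + 2 = 3
depth(f(f(f(g(3))))) = 1 + depth(f(f(g(3)))) = 1 + 3 = 4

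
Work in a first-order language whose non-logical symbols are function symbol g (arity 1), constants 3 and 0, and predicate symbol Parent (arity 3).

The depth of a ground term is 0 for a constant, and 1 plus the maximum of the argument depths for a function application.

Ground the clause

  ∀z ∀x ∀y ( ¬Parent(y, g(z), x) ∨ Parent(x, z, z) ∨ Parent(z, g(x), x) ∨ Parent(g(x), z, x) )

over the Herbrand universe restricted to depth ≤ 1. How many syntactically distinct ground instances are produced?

64

Ground terms of depth ≤ 1:
  Let N_k = |{terms of depth ≤ k}|. Then N_0 = 2 and N_k = 2 + N_{k-1} for k ≥ 1 (one summand per function symbol, arity giving the exponent).
  N_0 = 2
  N_1 = 2 + 2 = 4
  Explicitly: 3, 0, g(3), g(0).
So there are 4 ground terms available for substitution.
The body mentions every one of the 3 quantified variables; since ground terms form a free algebra, no two substitutions collapse to the same formula.
Number of ground instances = 4^3 = 64.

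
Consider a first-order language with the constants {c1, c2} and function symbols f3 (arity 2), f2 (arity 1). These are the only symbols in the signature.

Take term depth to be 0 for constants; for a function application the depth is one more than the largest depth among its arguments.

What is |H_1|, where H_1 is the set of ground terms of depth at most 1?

8

Let N_k = |{terms of depth ≤ k}|. Then N_0 = 2 and N_k = 2 + N_{k-1}^2 + N_{k-1} for k ≥ 1 (one summand per function symbol, arity giving the exponent).
N_0 = 2
N_1 = 2 + 2^2 + 2 = 8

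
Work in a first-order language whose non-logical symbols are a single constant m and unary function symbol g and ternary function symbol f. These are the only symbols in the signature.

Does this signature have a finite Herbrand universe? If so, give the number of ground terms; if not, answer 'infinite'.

The signature has at least one function symbol (g, arity 1) and at least one constant (m).
Iterating g gives infinitely many distinct ground terms: m, g(m), g(g(m)), ...
So the Herbrand universe is infinite.

infinite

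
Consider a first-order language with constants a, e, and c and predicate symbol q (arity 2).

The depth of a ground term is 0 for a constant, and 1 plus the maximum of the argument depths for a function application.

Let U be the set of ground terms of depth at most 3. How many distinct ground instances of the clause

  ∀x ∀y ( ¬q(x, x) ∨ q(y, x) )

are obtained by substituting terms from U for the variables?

Ground terms of depth ≤ 3:
  With no function symbols every ground term is a constant, so there are exactly 3 ground terms at every depth bound.
  N_0 = 3
  N_1 = 3
  N_2 = 3
  N_3 = 3
  Explicitly: a, e, c.
So there are 3 ground terms available for substitution.
The body mentions every one of the 2 quantified variables; since ground terms form a free algebra, no two substitutions collapse to the same formula.
Number of ground instances = 3^2 = 9.

9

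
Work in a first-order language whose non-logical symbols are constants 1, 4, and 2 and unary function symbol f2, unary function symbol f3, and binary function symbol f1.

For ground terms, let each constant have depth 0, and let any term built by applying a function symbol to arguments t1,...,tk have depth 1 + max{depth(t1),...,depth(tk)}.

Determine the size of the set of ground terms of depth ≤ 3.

Let N_k = |{terms of depth ≤ k}|. Then N_0 = 3 and N_k = 3 + N_{k-1} + N_{k-1} + N_{k-1}^2 for k ≥ 1 (one summand per function symbol, arity giving the exponent).
N_0 = 3
N_1 = 3 + 3 + 3 + 3^2 = 18
N_2 = 3 + 18 + 18 + 18^2 = 363
N_3 = 3 + 363 + 363 + 363^2 = 132498

132498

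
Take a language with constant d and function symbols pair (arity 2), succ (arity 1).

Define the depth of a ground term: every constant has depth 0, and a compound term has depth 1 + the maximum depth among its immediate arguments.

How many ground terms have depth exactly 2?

10

Count level by level. With function symbols pair/2, succ/1, the terms of depth ≤ k are the 1 constant together with each function applied to depth-≤(k−1) tuples, so N_k = 1 + N_{k-1}^2 + N_{k-1}.
N_0 = 1
N_1 = 1 + 1^2 + 1 = 3
N_2 = 1 + 3^2 + 3 = 13
Terms of depth exactly 2: N_2 − N_1 = 13 − 3 = 10.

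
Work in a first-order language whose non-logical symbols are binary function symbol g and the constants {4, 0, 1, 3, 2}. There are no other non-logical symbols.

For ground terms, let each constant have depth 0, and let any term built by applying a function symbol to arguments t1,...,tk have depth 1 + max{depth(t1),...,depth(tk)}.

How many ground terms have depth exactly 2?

Write N_k for the number of ground terms of depth ≤ k. A term of depth ≤ k is either a constant or a function symbol applied to arguments of depth ≤ k−1, so N_k = 5 + N_{k-1}^2.
N_0 = 5
N_1 = 5 + 5^2 = 30
N_2 = 5 + 30^2 = 905
Terms of depth exactly 2: N_2 − N_1 = 905 − 30 = 875.

875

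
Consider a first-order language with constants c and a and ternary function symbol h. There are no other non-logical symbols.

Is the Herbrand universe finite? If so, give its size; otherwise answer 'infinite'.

infinite

The signature has at least one function symbol (h, arity 3) and at least one constant (c).
Iterating h gives infinitely many distinct ground terms: c, h(c, c, c), h(h(c, c, c), h(c, c, c), h(c, c, c)), ...
So the Herbrand universe is infinite.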